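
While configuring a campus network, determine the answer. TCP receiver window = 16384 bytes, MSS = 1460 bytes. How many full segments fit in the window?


Given: RWND = 16384 bytes, MSS = 1460 bytes
Full segments = floor(RWND / MSS)
Full segments = floor(16384 / 1460)
Full segments = floor(11.2219) = 11

11


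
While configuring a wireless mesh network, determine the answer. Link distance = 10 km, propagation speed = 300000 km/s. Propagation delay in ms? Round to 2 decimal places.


Given: distance = 10 km, speed = 300000 km/s
Delay = distance / speed = 10 / 300000 seconds
Delay in ms = 10 * 1000 / 300000
Delay = 0.0333 ms
Rounded to 2 dp = 0.03 ms

0.03


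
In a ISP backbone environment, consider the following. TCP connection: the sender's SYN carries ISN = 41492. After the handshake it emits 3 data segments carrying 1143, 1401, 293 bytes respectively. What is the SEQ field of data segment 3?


The SYN occupies sequence number ISN = 41492, so the first data byte is ISN + 1 = 41493.
SEQ of data segment i = (ISN + 1) + sum of payload sizes of segments 1..i-1.
Segment 1: SEQ = 41493, payload = 1143 bytes
Segment 2: SEQ = 42636, payload = 1401 bytes
Segment 3: SEQ = 44037, payload = 293 bytes
SEQ of segment 3 = 41493 + 1143 + 1401 = 44037

44037


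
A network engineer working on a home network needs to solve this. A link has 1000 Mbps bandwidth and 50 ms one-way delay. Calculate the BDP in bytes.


Given: bandwidth = 1000 Mbps, delay = 50 ms
BDP in bits = 1000 * 10^6 * 50 / 1000
BDP in bits = 50000000
BDP in bytes = 50000000 / 8 = 6250000

6250000


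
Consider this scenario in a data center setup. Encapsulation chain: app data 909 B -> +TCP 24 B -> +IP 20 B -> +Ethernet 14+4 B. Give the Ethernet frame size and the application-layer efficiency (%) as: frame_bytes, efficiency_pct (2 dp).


TCP segment = 909 + 24 = 933 B
IP packet = 933 + 20 = 953 B
Ethernet frame = 953 + 14 + 4 = 971 B
Efficiency = app / frame = 909 / 971 = 0.936148 = 93.6148% -> 93.61% (2 dp)

971, 93.61


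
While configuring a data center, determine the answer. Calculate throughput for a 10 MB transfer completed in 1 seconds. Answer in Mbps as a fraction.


Given: file = 10 MB, time = 1 s
File in Mb = 10 * 8 = 80 Mb
Throughput = 80 / 1 Mbps
Throughput = 80 Mbps

80


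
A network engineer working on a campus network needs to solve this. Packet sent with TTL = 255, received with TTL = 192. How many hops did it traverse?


Given: initial TTL = 255, received TTL = 192
Hops = initial TTL - received TTL
Hops = 255 - 192 = 63

63


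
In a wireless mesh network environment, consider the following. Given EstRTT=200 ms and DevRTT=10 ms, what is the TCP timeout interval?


Given: EstRTT = 200 ms, DevRTT = 10 ms
Timeout = EstRTT + 4 * DevRTT
4 * DevRTT = 4 * 10 = 40
Timeout = 200 + 40 = 240 ms

240


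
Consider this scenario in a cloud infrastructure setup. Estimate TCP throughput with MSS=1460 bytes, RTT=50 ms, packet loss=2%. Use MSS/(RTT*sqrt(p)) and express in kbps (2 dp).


Given: MSS = 1460 bytes, RTT = 50 ms, loss = 2%
RTT in seconds = 50 / 1000 = 0.05
Loss rate = 2% = 0.02
sqrt(loss) = sqrt(0.02) = 0.141421356237
Throughput (bytes/s) = 1460 / (0.05 * 0.141421356237) = 206475.1801
Throughput (kbps) = 206475.1801 * 8 / 1000 = 1651.801441 -> 1651.80 kbps (2 dp)

1651.80


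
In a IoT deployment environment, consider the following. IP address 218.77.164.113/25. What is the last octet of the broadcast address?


Given: IP = 218.77.164.113, prefix = /25
Host bits = 32 - 25 = 7
Network last octet = 113 AND mask = 0
Host part size = 2^7 - 1 = 127
Broadcast last octet = 0 OR 127 = 127

127


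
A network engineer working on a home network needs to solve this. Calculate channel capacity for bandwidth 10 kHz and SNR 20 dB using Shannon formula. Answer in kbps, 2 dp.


Given: B = 10 kHz, SNR = 20 dB
SNR linear = 10^(20/10) = 100
1 + SNR = 101
log2(101) = 6.6582114828
C = 10 * 1000 * 6.6582114828 = 66582.1148 bps
C = 66.582115 kbps -> 66.58 kbps (2 dp)

66.58


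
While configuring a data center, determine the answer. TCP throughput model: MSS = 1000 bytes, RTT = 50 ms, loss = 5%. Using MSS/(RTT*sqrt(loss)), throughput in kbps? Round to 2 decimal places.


Given: MSS = 1000 bytes, RTT = 50 ms, loss = 5%
RTT in seconds = 50 / 1000 = 0.05
Loss rate = 5% = 0.05
sqrt(loss) = sqrt(0.05) = 0.223606797750
Throughput (bytes/s) = 1000 / (0.05 * 0.223606797750) = 89442.7191
Throughput (kbps) = 89442.7191 * 8 / 1000 = 715.541753 -> 715.54 kbps (2 dp)

715.54


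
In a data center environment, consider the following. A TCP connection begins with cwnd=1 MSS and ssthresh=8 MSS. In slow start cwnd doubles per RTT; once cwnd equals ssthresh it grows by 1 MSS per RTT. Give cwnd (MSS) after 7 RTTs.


RTT 0: cwnd = 1 MSS (initial)
RTT 1: cwnd = 2 MSS (slow start, doubled)
RTT 2: cwnd = 4 MSS (slow start, doubled)
RTT 3: cwnd = 8 MSS (slow start, doubled)
RTT 4: cwnd = 9 MSS (congestion avoidance, +1)
RTT 5: cwnd = 10 MSS (congestion avoidance, +1)
RTT 6: cwnd = 11 MSS (congestion avoidance, +1)
RTT 7: cwnd = 12 MSS (congestion avoidance, +1)

12


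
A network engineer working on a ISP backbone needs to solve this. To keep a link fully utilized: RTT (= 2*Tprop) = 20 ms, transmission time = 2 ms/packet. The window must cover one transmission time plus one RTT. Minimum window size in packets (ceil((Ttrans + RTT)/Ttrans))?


Given: Ttrans = 2 ms, RTT = 20 ms (= 2 * Tprop, Tprop = 10 ms)
Time until first ACK returns = Ttrans + RTT = 2 + 20 = 22 ms
Need W * Ttrans >= Ttrans + RTT  ->  W >= (Ttrans + RTT) / Ttrans
(Ttrans + RTT) / Ttrans = 22 / 2 = 11
W_min = ceil(11) = 11

11


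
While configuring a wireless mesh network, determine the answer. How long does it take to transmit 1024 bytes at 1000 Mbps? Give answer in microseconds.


Given: packet = 1024 bytes, bandwidth = 1000 Mbps
Packet in bits = 1024 * 8 = 8192 bits
Bandwidth = 1000 * 10^6 = 1000000000 bps
Time = 8192 / 1000000000 seconds
Time in us = 8192 * 10^6 / 1000000000 = 8.192

8.192


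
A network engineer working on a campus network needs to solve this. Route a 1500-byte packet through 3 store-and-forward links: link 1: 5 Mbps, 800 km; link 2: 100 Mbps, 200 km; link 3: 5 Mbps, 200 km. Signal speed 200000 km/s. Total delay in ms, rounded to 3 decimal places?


Packet = 1500 bytes = 12000 bits. Store-and-forward: sum (t_trans + t_prop) per link.
Link 1: t_trans = 12000/(5*10^6) s = 2.4000 ms; t_prop = 800/200000 s = 4.0000 ms; subtotal = 6.4000 ms
Link 2: t_trans = 12000/(100*10^6) s = 0.1200 ms; t_prop = 200/200000 s = 1.0000 ms; subtotal = 1.1200 ms
Link 3: t_trans = 12000/(5*10^6) s = 2.4000 ms; t_prop = 200/200000 s = 1.0000 ms; subtotal = 3.4000 ms
End-to-end = 6.4000 + 1.1200 + 3.4000 = 10.9200 ms -> 10.920 ms (3 dp)

10.920


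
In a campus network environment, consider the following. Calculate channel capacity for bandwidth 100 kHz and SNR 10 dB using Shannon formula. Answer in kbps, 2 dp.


Given: B = 100 kHz, SNR = 10 dB
SNR linear = 10^(10/10) = 10
1 + SNR = 11
log2(11) = 3.4594316186
C = 100 * 1000 * 3.4594316186 = 345943.1619 bps
C = 345.943162 kbps -> 345.94 kbps (2 dp)

345.94


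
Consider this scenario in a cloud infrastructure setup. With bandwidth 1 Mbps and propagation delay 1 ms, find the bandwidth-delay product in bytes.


Given: bandwidth = 1 Mbps, delay = 1 ms
BDP in bits = 1 * 10^6 * 1 / 1000
BDP in bits = 1000
BDP in bytes = 1000 / 8 = 125

125


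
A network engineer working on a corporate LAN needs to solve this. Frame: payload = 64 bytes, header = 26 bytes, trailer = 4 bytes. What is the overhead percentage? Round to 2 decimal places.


Given: payload = 64 B, header = 26 B, trailer = 4 B
Overhead bytes = header + trailer = 26 + 4 = 30
Total frame = payload + overhead = 64 + 30 = 94
Overhead % = 30 / 94 * 100 = 31.9149% -> 31.91% (2 dp)

31.91


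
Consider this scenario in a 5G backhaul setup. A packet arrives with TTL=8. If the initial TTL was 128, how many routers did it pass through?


Given: initial TTL = 128, received TTL = 8
Hops = initial TTL - received TTL
Hops = 128 - 8 = 120

120


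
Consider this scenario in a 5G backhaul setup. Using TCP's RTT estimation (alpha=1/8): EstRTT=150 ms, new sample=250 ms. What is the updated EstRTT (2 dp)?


Given: EstRTT = 150 ms, SampleRTT = 250 ms, alpha = 1/8
New EstRTT = (1 - alpha) * EstRTT + alpha * SampleRTT
(7/8) * 150 = 131.25
(1/8) * 250 = 31.25
New EstRTT = 131.25 + 31.25 = 162.5 ms -> 162.50 ms (2 dp)

162.50


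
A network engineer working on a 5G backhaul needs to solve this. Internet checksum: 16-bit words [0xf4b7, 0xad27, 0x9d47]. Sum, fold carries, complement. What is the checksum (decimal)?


Given words: [0xf4b7, 0xad27, 0x9d47]
Step 1: Sum all words
Raw sum = 62647 + 44327 + 40263 = 147237
Step 2: Fold carry: (16165 + 2) = 16167
One's complement = ~16167 & 0xFFFF = 49368

49368


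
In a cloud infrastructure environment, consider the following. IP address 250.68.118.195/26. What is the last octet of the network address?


Given: IP = 250.68.118.195, prefix = /26
Subnet mask = 255.255.255.192
Last octet of IP: 195
Last octet of mask: 192
Network last octet = 195 AND 192 = 192

192


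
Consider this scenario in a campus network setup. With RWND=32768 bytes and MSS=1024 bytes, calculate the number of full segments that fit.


Given: RWND = 32768 bytes, MSS = 1024 bytes
Full segments = floor(RWND / MSS)
Full segments = floor(32768 / 1024)
Full segments = floor(32.0) = 32

32


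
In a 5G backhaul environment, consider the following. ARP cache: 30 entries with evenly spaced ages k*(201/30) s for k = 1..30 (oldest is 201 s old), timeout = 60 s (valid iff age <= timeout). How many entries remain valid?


Ages are k * 201/30 s for k = 1..30 (spacing = 6.7000 s).
Entry k is valid iff k * 201/30 <= 60 iff k <= 30 * 60 / 201 = 8.9552
n_valid = floor(8.9552) = 8
(n_stale = 30 - 8 = 22)

8


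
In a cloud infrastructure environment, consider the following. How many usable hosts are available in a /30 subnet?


Given: subnet mask /30
Host bits = 32 - 30 = 2
Total addresses = 2^2 = 4
Usable hosts = 4 - 2 (network + broadcast) = 2

2


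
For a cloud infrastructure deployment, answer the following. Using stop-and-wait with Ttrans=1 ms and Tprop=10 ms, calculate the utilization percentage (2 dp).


Given: Ttrans = 1 ms, Tprop = 10 ms
RTT = 2 * Tprop = 2 * 10 = 20 ms
U = Ttrans / (Ttrans + RTT)
U = 1 / (1 + 20)
U = 1 / 21 = 0.047619
U% = 4.76%

4.76


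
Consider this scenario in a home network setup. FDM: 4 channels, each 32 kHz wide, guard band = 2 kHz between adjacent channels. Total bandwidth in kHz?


Given: 4 channels, 32 kHz each, guard = 2 kHz
Channel bandwidth = 4 * 32 = 128 kHz
Guard bands = 3 gaps * 2 kHz = 6 kHz
Total = 128 + 6 = 134 kHz

134


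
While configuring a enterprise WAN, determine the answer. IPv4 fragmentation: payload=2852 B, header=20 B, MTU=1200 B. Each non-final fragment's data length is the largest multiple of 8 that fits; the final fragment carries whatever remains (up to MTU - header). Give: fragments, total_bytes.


Max data per non-final fragment = floor((MTU - header)/8)*8 = floor((1200 - 20)/8)*8 = floor(1180/8)*8 = 1176 B
Final fragment needs no 8-byte alignment: it can carry up to MTU - header = 1180 B
Non-final fragments needed = ceil((payload - 1180) / 1176) = ceil(1672/1176) = ceil(1.4218) = 2
Number of fragments = 2 + 1 = 3
Fragment sizes (data): 2 * 1176 B + 500 B (last, 500 <= 1180 OK)
Total bytes sent = payload + n_frags * header = 2852 + 3*20 = 2852 + 60 = 2912 B

3, 2912


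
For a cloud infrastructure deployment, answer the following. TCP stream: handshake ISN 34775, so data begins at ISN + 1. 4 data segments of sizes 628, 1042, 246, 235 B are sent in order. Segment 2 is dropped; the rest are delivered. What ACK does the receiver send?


SYN uses sequence number 34775; first data byte = ISN + 1 = 34776.
Segment 1: SEQ = 34776, len = 628 B, covers [34776, 35403]
Segment 2: SEQ = 35404, len = 1042 B, covers [35404, 36445] [LOST]
Segment 3: SEQ = 36446, len = 246 B, covers [36446, 36691]
Segment 4: SEQ = 36692, len = 235 B, covers [36692, 36926]
In-order data received: bytes [34776, 35403] (segments 1..1).
Segment 2 missing -> gap begins at byte 35404; later segments buffered out of order.
Cumulative ACK = next expected in-order byte = 34776 + 628 = 35404

35404


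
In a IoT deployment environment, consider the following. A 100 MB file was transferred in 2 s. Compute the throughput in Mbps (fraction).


Given: file = 100 MB, time = 2 s
File in Mb = 100 * 8 = 800 Mb
Throughput = 800 / 2 Mbps
Throughput = 400 Mbps

400


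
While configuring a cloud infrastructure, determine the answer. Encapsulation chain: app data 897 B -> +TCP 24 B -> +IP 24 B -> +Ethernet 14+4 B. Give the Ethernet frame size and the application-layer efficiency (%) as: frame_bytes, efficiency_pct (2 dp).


TCP segment = 897 + 24 = 921 B
IP packet = 921 + 24 = 945 B
Ethernet frame = 945 + 14 + 4 = 963 B
Efficiency = app / frame = 897 / 963 = 0.931464 = 93.1464% -> 93.15% (2 dp)

963, 93.15


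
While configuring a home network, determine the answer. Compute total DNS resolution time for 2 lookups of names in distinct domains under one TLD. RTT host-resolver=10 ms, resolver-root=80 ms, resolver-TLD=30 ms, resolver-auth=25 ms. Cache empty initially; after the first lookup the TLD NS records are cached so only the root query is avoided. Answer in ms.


Lookup 1 (cold cache): local + root + TLD + auth = 10 + 80 + 30 + 25 = 145 ms
Lookups 2..2 (TLD NS cached -> skip root; new domain -> still ask TLD and auth): local + TLD + auth = 10 + 30 + 25 = 65 ms each
Remaining 1 lookups: 1 * 65 = 65 ms
Total = 145 + 65 = 210 ms

210


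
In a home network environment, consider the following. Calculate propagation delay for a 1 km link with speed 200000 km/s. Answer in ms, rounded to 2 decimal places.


Given: distance = 1 km, speed = 200000 km/s
Delay = distance / speed = 1 / 200000 seconds
Delay in ms = 1 * 1000 / 200000
Delay = 0.0050 ms
Rounded to 2 dp = 0.01 ms

0.01


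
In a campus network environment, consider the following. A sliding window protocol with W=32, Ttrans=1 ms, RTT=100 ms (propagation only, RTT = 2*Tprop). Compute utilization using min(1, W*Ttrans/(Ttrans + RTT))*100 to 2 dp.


Given: W = 32, Ttrans = 1 ms, RTT = 100 ms (= 2 * Tprop, Tprop = 50 ms)
Cycle time = Ttrans + RTT = 1 + 100 = 101 ms (first packet sent until its ACK returns)
W * Ttrans = 32 * 1 = 32 ms of sending per cycle
W * Ttrans / (Ttrans + RTT) = 32 / 101 = 0.316832
U = min(1, 0.316832) = 0.316832
U% = 31.68%

31.68


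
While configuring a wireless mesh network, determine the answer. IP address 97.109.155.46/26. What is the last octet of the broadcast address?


Given: IP = 97.109.155.46, prefix = /26
Host bits = 32 - 26 = 6
Network last octet = 46 AND mask = 0
Host part size = 2^6 - 1 = 63
Broadcast last octet = 0 OR 63 = 63

63


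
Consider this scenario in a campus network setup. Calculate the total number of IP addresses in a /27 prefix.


Given: CIDR prefix /27
Host bits = 32 - 27 = 5
Total addresses = 2^5 = 32

32


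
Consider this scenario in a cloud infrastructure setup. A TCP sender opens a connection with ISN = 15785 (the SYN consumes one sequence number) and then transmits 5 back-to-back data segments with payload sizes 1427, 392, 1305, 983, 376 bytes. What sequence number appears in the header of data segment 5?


The SYN occupies sequence number ISN = 15785, so the first data byte is ISN + 1 = 15786.
SEQ of data segment i = (ISN + 1) + sum of payload sizes of segments 1..i-1.
Segment 1: SEQ = 15786, payload = 1427 bytes
Segment 2: SEQ = 17213, payload = 392 bytes
Segment 3: SEQ = 17605, payload = 1305 bytes
Segment 4: SEQ = 18910, payload = 983 bytes
Segment 5: SEQ = 19893, payload = 376 bytes
SEQ of segment 5 = 15786 + 1427 + 392 + 1305 + 983 = 19893

19893


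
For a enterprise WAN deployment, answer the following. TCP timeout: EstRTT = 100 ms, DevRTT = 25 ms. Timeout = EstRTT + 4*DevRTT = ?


Given: EstRTT = 100 ms, DevRTT = 25 ms
Timeout = EstRTT + 4 * DevRTT
4 * DevRTT = 4 * 25 = 100
Timeout = 100 + 100 = 200 ms

200


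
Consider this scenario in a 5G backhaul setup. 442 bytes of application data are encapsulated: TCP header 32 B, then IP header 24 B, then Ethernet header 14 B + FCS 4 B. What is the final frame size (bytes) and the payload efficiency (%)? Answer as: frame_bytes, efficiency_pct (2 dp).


TCP segment = 442 + 32 = 474 B
IP packet = 474 + 24 = 498 B
Ethernet frame = 498 + 14 + 4 = 516 B
Efficiency = app / frame = 442 / 516 = 0.856589 = 85.6589% -> 85.66% (2 dp)

516, 85.66


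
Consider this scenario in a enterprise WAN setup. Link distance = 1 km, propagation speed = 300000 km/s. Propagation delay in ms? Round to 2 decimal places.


Given: distance = 1 km, speed = 300000 km/s
Delay = distance / speed = 1 / 300000 seconds
Delay in ms = 1 * 1000 / 300000
Delay = 0.0033 ms
Rounded to 2 dp = 0.00 ms

0.00


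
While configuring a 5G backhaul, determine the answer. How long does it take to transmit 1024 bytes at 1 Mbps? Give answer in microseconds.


Given: packet = 1024 bytes, bandwidth = 1 Mbps
Packet in bits = 1024 * 8 = 8192 bits
Bandwidth = 1 * 10^6 = 1000000 bps
Time = 8192 / 1000000 seconds
Time in us = 8192 * 10^6 / 1000000 = 8192

8192


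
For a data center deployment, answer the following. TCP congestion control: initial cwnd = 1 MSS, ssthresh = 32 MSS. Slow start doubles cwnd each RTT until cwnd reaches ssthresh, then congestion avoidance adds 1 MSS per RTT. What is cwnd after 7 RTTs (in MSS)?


RTT 0: cwnd = 1 MSS (initial)
RTT 1: cwnd = 2 MSS (slow start, doubled)
RTT 2: cwnd = 4 MSS (slow start, doubled)
RTT 3: cwnd = 8 MSS (slow start, doubled)
RTT 4: cwnd = 16 MSS (slow start, doubled)
RTT 5: cwnd = 32 MSS (slow start, doubled)
RTT 6: cwnd = 33 MSS (congestion avoidance, +1)
RTT 7: cwnd = 34 MSS (congestion avoidance, +1)

34


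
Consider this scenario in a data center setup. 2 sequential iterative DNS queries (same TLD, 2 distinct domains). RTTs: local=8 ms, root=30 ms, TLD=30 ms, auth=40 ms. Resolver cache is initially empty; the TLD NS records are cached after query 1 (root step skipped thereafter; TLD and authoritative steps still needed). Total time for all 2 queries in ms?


Lookup 1 (cold cache): local + root + TLD + auth = 8 + 30 + 30 + 40 = 108 ms
Lookups 2..2 (TLD NS cached -> skip root; new domain -> still ask TLD and auth): local + TLD + auth = 8 + 30 + 40 = 78 ms each
Remaining 1 lookups: 1 * 78 = 78 ms
Total = 108 + 78 = 186 ms

186


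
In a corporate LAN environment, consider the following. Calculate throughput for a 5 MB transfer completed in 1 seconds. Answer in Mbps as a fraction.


Given: file = 5 MB, time = 1 s
File in Mb = 5 * 8 = 40 Mb
Throughput = 40 / 1 Mbps
Throughput = 40 Mbps

40


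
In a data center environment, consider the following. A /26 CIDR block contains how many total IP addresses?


Given: CIDR prefix /26
Host bits = 32 - 26 = 6
Total addresses = 2^6 = 64

64


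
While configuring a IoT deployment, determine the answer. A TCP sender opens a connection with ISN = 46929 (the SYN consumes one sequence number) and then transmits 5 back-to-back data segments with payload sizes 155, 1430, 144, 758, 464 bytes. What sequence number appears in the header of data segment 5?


The SYN occupies sequence number ISN = 46929, so the first data byte is ISN + 1 = 46930.
SEQ of data segment i = (ISN + 1) + sum of payload sizes of segments 1..i-1.
Segment 1: SEQ = 46930, payload = 155 bytes
Segment 2: SEQ = 47085, payload = 1430 bytes
Segment 3: SEQ = 48515, payload = 144 bytes
Segment 4: SEQ = 48659, payload = 758 bytes
Segment 5: SEQ = 49417, payload = 464 bytes
SEQ of segment 5 = 46930 + 155 + 1430 + 144 + 758 = 49417

49417


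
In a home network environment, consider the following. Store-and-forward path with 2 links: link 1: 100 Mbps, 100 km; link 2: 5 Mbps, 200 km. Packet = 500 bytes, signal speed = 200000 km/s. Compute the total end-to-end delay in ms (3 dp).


Packet = 500 bytes = 4000 bits. Store-and-forward: sum (t_trans + t_prop) per link.
Link 1: t_trans = 4000/(100*10^6) s = 0.0400 ms; t_prop = 100/200000 s = 0.5000 ms; subtotal = 0.5400 ms
Link 2: t_trans = 4000/(5*10^6) s = 0.8000 ms; t_prop = 200/200000 s = 1.0000 ms; subtotal = 1.8000 ms
End-to-end = 0.5400 + 1.8000 = 2.3400 ms -> 2.340 ms (3 dp)

2.340


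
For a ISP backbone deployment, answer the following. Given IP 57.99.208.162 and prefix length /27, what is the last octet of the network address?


Given: IP = 57.99.208.162, prefix = /27
Subnet mask = 255.255.255.224
Last octet of IP: 162
Last octet of mask: 224
Network last octet = 162 AND 224 = 160

160


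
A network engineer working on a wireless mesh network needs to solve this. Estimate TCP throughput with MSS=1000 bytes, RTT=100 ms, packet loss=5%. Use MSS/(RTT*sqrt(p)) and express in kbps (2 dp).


Given: MSS = 1000 bytes, RTT = 100 ms, loss = 5%
RTT in seconds = 100 / 1000 = 0.1
Loss rate = 5% = 0.05
sqrt(loss) = sqrt(0.05) = 0.223606797750
Throughput (bytes/s) = 1000 / (0.1 * 0.223606797750) = 44721.3595
Throughput (kbps) = 44721.3595 * 8 / 1000 = 357.770876 -> 357.77 kbps (2 dp)

357.77


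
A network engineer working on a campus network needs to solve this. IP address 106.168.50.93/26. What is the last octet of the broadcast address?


Given: IP = 106.168.50.93, prefix = /26
Host bits = 32 - 26 = 6
Network last octet = 93 AND mask = 64
Host part size = 2^6 - 1 = 63
Broadcast last octet = 64 OR 63 = 127

127


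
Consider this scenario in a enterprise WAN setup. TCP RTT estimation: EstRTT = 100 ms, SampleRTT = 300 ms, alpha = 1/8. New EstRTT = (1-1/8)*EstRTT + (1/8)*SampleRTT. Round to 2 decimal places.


Given: EstRTT = 100 ms, SampleRTT = 300 ms, alpha = 1/8
New EstRTT = (1 - alpha) * EstRTT + alpha * SampleRTT
(7/8) * 100 = 87.5
(1/8) * 300 = 37.5
New EstRTT = 87.5 + 37.5 = 125 ms -> 125.00 ms (2 dp)

125.00


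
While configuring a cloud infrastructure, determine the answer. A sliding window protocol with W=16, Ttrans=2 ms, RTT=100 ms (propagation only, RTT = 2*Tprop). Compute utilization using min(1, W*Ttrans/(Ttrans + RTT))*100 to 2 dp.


Given: W = 16, Ttrans = 2 ms, RTT = 100 ms (= 2 * Tprop, Tprop = 50 ms)
Cycle time = Ttrans + RTT = 2 + 100 = 102 ms (first packet sent until its ACK returns)
W * Ttrans = 16 * 2 = 32 ms of sending per cycle
W * Ttrans / (Ttrans + RTT) = 32 / 102 = 0.313725
U = min(1, 0.313725) = 0.313725
U% = 31.37%

31.37


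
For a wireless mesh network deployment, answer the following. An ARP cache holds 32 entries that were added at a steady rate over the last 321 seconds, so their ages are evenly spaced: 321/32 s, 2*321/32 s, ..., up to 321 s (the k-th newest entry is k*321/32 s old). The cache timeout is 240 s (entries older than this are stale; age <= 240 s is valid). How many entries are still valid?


Ages are k * 321/32 s for k = 1..32 (spacing = 10.0312 s).
Entry k is valid iff k * 321/32 <= 240 iff k <= 32 * 240 / 321 = 23.9252
n_valid = floor(23.9252) = 23
(n_stale = 32 - 23 = 9)

23


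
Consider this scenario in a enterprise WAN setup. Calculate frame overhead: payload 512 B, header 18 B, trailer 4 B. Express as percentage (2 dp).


Given: payload = 512 B, header = 18 B, trailer = 4 B
Overhead bytes = header + trailer = 18 + 4 = 22
Total frame = payload + overhead = 512 + 22 = 534
Overhead % = 22 / 534 * 100 = 4.1199% -> 4.12% (2 dp)

4.12


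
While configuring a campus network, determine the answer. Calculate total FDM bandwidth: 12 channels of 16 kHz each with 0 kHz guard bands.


Given: 12 channels, 16 kHz each, guard = 0 kHz
Channel bandwidth = 12 * 16 = 192 kHz
Guard bands = 11 gaps * 0 kHz = 0 kHz
Total = 192 + 0 = 192 kHz

192


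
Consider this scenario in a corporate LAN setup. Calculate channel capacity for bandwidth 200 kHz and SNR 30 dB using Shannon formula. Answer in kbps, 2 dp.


Given: B = 200 kHz, SNR = 30 dB
SNR linear = 10^(30/10) = 1000
1 + SNR = 1001
log2(1001) = 9.9672262588
C = 200 * 1000 * 9.9672262588 = 1993445.2518 bps
C = 1993.445252 kbps -> 1993.45 kbps (2 dp)

1993.45


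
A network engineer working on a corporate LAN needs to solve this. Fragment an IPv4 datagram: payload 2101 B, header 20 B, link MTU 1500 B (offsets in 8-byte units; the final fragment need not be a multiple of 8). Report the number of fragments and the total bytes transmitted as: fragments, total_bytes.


Max data per non-final fragment = floor((MTU - header)/8)*8 = floor((1500 - 20)/8)*8 = floor(1480/8)*8 = 1480 B
Final fragment needs no 8-byte alignment: it can carry up to MTU - header = 1480 B
Non-final fragments needed = ceil((payload - 1480) / 1480) = ceil(621/1480) = ceil(0.4196) = 1
Number of fragments = 1 + 1 = 2
Fragment sizes (data): 1 * 1480 B + 621 B (last, 621 <= 1480 OK)
Total bytes sent = payload + n_frags * header = 2101 + 2*20 = 2101 + 40 = 2141 B

2, 2141


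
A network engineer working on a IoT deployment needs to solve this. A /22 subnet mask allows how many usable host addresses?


Given: subnet mask /22
Host bits = 32 - 22 = 10
Total addresses = 2^10 = 1024
Usable hosts = 1024 - 2 (network + broadcast) = 1022

1022


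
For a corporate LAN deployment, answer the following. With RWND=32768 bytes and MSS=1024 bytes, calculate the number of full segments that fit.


Given: RWND = 32768 bytes, MSS = 1024 bytes
Full segments = floor(RWND / MSS)
Full segments = floor(32768 / 1024)
Full segments = floor(32.0) = 32

32


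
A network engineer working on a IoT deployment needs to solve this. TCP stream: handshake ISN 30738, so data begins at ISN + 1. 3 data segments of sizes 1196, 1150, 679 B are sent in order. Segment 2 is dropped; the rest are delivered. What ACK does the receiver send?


SYN uses sequence number 30738; first data byte = ISN + 1 = 30739.
Segment 1: SEQ = 30739, len = 1196 B, covers [30739, 31934]
Segment 2: SEQ = 31935, len = 1150 B, covers [31935, 33084] [LOST]
Segment 3: SEQ = 33085, len = 679 B, covers [33085, 33763]
In-order data received: bytes [30739, 31934] (segments 1..1).
Segment 2 missing -> gap begins at byte 31935; later segments buffered out of order.
Cumulative ACK = next expected in-order byte = 30739 + 1196 = 31935

31935


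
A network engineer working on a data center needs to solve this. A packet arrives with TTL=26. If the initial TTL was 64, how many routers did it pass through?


Given: initial TTL = 64, received TTL = 26
Hops = initial TTL - received TTL
Hops = 64 - 26 = 38

38


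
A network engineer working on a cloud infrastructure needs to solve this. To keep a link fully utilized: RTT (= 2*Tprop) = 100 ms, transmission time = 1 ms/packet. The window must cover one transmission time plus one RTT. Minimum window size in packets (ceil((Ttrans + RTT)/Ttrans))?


Given: Ttrans = 1 ms, RTT = 100 ms (= 2 * Tprop, Tprop = 50 ms)
Time until first ACK returns = Ttrans + RTT = 1 + 100 = 101 ms
Need W * Ttrans >= Ttrans + RTT  ->  W >= (Ttrans + RTT) / Ttrans
(Ttrans + RTT) / Ttrans = 101 / 1 = 101
W_min = ceil(101) = 101

101


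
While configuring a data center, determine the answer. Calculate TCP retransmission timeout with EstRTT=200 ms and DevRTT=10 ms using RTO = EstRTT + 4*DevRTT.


Given: EstRTT = 200 ms, DevRTT = 10 ms
Timeout = EstRTT + 4 * DevRTT
4 * DevRTT = 4 * 10 = 40
Timeout = 200 + 40 = 240 ms

240


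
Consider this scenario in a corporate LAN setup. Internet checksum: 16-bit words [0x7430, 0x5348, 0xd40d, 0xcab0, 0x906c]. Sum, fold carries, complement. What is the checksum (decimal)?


Given words: [0x7430, 0x5348, 0xd40d, 0xcab0, 0x906c]
Step 1: Sum all words
Raw sum = 29744 + 21320 + 54285 + 51888 + 36972 = 194209
Step 2: Fold carry: (63137 + 2) = 63139
One's complement = ~63139 & 0xFFFF = 2396

2396


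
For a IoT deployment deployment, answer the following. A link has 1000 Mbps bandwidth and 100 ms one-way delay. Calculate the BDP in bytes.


Given: bandwidth = 1000 Mbps, delay = 100 ms
BDP in bits = 1000 * 10^6 * 100 / 1000
BDP in bits = 100000000
BDP in bytes = 100000000 / 8 = 12500000

12500000


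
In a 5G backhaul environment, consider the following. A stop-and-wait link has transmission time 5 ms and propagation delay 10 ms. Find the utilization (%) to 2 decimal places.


Given: Ttrans = 5 ms, Tprop = 10 ms
RTT = 2 * Tprop = 2 * 10 = 20 ms
U = Ttrans / (Ttrans + RTT)
U = 5 / (5 + 20)
U = 5 / 25 = 0.2
U% = 20.00%

20.00


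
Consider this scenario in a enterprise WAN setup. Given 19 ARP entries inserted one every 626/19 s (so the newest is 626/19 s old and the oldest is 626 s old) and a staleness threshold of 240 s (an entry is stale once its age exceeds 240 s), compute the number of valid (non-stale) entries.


Ages are k * 626/19 s for k = 1..19 (spacing = 32.9474 s).
Entry k is valid iff k * 626/19 <= 240 iff k <= 19 * 240 / 626 = 7.2843
n_valid = floor(7.2843) = 7
(n_stale = 19 - 7 = 12)

7


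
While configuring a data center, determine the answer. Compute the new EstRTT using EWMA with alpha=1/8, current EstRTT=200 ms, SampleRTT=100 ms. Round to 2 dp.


Given: EstRTT = 200 ms, SampleRTT = 100 ms, alpha = 1/8
New EstRTT = (1 - alpha) * EstRTT + alpha * SampleRTT
(7/8) * 200 = 175
(1/8) * 100 = 12.5
New EstRTT = 175 + 12.5 = 187.5 ms -> 187.50 ms (2 dp)

187.50


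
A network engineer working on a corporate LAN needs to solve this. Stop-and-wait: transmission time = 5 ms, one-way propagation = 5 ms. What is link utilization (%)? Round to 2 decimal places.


Given: Ttrans = 5 ms, Tprop = 5 ms
RTT = 2 * Tprop = 2 * 5 = 10 ms
U = Ttrans / (Ttrans + RTT)
U = 5 / (5 + 10)
U = 5 / 15 = 0.333333
U% = 33.33%

33.33


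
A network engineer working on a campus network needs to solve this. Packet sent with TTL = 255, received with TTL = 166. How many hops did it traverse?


Given: initial TTL = 255, received TTL = 166
Hops = initial TTL - received TTL
Hops = 255 - 166 = 89

89


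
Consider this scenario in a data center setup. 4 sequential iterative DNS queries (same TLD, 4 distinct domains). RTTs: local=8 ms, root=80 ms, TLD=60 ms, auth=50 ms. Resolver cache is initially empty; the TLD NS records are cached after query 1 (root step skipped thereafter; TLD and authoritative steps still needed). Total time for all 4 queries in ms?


Lookup 1 (cold cache): local + root + TLD + auth = 8 + 80 + 60 + 50 = 198 ms
Lookups 2..4 (TLD NS cached -> skip root; new domain -> still ask TLD and auth): local + TLD + auth = 8 + 60 + 50 = 118 ms each
Remaining 3 lookups: 3 * 118 = 354 ms
Total = 198 + 354 = 552 ms

552


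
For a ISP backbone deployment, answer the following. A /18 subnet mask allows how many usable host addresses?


Given: subnet mask /18
Host bits = 32 - 18 = 14
Total addresses = 2^14 = 16384
Usable hosts = 16384 - 2 (network + broadcast) = 16382

16382


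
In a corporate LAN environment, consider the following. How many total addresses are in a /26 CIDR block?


Given: CIDR prefix /26
Host bits = 32 - 26 = 6
Total addresses = 2^6 = 64

64


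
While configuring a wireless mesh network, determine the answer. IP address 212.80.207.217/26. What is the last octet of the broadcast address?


Given: IP = 212.80.207.217, prefix = /26
Host bits = 32 - 26 = 6
Network last octet = 217 AND mask = 192
Host part size = 2^6 - 1 = 63
Broadcast last octet = 192 OR 63 = 255

255


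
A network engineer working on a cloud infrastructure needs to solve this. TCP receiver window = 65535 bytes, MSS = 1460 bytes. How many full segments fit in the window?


Given: RWND = 65535 bytes, MSS = 1460 bytes
Full segments = floor(RWND / MSS)
Full segments = floor(65535 / 1460)
Full segments = floor(44.887) = 44

44


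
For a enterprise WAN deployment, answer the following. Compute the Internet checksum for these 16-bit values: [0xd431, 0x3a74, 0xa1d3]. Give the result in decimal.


Given words: [0xd431, 0x3a74, 0xa1d3]
Step 1: Sum all words
Raw sum = 54321 + 14964 + 41427 = 110712
Step 2: Fold carry: (45176 + 1) = 45177
One's complement = ~45177 & 0xFFFF = 20358

20358


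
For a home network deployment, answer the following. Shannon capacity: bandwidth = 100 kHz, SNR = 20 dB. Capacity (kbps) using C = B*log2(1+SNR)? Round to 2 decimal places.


Given: B = 100 kHz, SNR = 20 dB
SNR linear = 10^(20/10) = 100
1 + SNR = 101
log2(101) = 6.6582114828
C = 100 * 1000 * 6.6582114828 = 665821.1483 bps
C = 665.821148 kbps -> 665.82 kbps (2 dp)

665.82


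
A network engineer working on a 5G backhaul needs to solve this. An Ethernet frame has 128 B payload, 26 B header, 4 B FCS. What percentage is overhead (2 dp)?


Given: payload = 128 B, header = 26 B, trailer = 4 B
Overhead bytes = header + trailer = 26 + 4 = 30
Total frame = payload + overhead = 128 + 30 = 158
Overhead % = 30 / 158 * 100 = 18.9873% -> 18.99% (2 dp)

18.99


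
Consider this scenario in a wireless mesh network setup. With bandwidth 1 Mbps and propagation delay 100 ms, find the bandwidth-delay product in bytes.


Given: bandwidth = 1 Mbps, delay = 100 ms
BDP in bits = 1 * 10^6 * 100 / 1000
BDP in bits = 100000
BDP in bytes = 100000 / 8 = 12500

12500


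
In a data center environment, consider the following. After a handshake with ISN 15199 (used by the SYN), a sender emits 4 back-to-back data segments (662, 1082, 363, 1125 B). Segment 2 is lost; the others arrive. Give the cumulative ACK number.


SYN uses sequence number 15199; first data byte = ISN + 1 = 15200.
Segment 1: SEQ = 15200, len = 662 B, covers [15200, 15861]
Segment 2: SEQ = 15862, len = 1082 B, covers [15862, 16943] [LOST]
Segment 3: SEQ = 16944, len = 363 B, covers [16944, 17306]
Segment 4: SEQ = 17307, len = 1125 B, covers [17307, 18431]
In-order data received: bytes [15200, 15861] (segments 1..1).
Segment 2 missing -> gap begins at byte 15862; later segments buffered out of order.
Cumulative ACK = next expected in-order byte = 15200 + 662 = 15862

15862


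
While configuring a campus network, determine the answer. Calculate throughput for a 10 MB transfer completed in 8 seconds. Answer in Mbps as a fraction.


Given: file = 10 MB, time = 8 s
File in Mb = 10 * 8 = 80 Mb
Throughput = 80 / 8 Mbps
Throughput = 10 Mbps

10


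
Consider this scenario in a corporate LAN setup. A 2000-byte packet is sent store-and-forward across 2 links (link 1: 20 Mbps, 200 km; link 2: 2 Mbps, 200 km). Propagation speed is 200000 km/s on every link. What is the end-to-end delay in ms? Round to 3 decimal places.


Packet = 2000 bytes = 16000 bits. Store-and-forward: sum (t_trans + t_prop) per link.
Link 1: t_trans = 16000/(20*10^6) s = 0.8000 ms; t_prop = 200/200000 s = 1.0000 ms; subtotal = 1.8000 ms
Link 2: t_trans = 16000/(2*10^6) s = 8.0000 ms; t_prop = 200/200000 s = 1.0000 ms; subtotal = 9.0000 ms
End-to-end = 1.8000 + 9.0000 = 10.8000 ms -> 10.800 ms (3 dp)

10.800


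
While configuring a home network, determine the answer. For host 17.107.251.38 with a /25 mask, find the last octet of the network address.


Given: IP = 17.107.251.38, prefix = /25
Subnet mask = 255.255.255.128
Last octet of IP: 38
Last octet of mask: 128
Network last octet = 38 AND 128 = 0

0


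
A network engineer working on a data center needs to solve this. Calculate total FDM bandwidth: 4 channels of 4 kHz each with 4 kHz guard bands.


Given: 4 channels, 4 kHz each, guard = 4 kHz
Channel bandwidth = 4 * 4 = 16 kHz
Guard bands = 3 gaps * 4 kHz = 12 kHz
Total = 16 + 12 = 28 kHz

28


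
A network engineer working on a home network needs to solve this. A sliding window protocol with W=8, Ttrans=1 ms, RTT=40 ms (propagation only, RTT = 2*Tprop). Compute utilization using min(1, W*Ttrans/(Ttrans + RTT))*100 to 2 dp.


Given: W = 8, Ttrans = 1 ms, RTT = 40 ms (= 2 * Tprop, Tprop = 20 ms)
Cycle time = Ttrans + RTT = 1 + 40 = 41 ms (first packet sent until its ACK returns)
W * Ttrans = 8 * 1 = 8 ms of sending per cycle
W * Ttrans / (Ttrans + RTT) = 8 / 41 = 0.195122
U = min(1, 0.195122) = 0.195122
U% = 19.51%

19.51


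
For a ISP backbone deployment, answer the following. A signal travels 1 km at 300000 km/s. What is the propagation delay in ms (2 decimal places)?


Given: distance = 1 km, speed = 300000 km/s
Delay = distance / speed = 1 / 300000 seconds
Delay in ms = 1 * 1000 / 300000
Delay = 0.0033 ms
Rounded to 2 dp = 0.00 ms

0.00


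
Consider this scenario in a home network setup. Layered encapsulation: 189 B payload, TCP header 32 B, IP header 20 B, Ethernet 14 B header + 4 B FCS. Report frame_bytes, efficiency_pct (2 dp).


TCP segment = 189 + 32 = 221 B
IP packet = 221 + 20 = 241 B
Ethernet frame = 241 + 14 + 4 = 259 B
Efficiency = app / frame = 189 / 259 = 0.729730 = 72.9730% -> 72.97% (2 dp)

259, 72.97


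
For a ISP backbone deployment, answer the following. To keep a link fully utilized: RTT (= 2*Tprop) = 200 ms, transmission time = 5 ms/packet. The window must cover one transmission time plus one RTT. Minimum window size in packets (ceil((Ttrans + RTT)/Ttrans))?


Given: Ttrans = 5 ms, RTT = 200 ms (= 2 * Tprop, Tprop = 100 ms)
Time until first ACK returns = Ttrans + RTT = 5 + 200 = 205 ms
Need W * Ttrans >= Ttrans + RTT  ->  W >= (Ttrans + RTT) / Ttrans
(Ttrans + RTT) / Ttrans = 205 / 5 = 41
W_min = ceil(41) = 41

41


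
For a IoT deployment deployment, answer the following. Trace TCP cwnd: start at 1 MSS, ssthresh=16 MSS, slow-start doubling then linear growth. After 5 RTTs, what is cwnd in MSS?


RTT 0: cwnd = 1 MSS (initial)
RTT 1: cwnd = 2 MSS (slow start, doubled)
RTT 2: cwnd = 4 MSS (slow start, doubled)
RTT 3: cwnd = 8 MSS (slow start, doubled)
RTT 4: cwnd = 16 MSS (slow start, doubled)
RTT 5: cwnd = 17 MSS (congestion avoidance, +1)

17


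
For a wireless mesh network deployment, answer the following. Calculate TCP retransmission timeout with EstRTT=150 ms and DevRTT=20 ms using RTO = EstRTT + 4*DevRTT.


Given: EstRTT = 150 ms, DevRTT = 20 ms
Timeout = EstRTT + 4 * DevRTT
4 * DevRTT = 4 * 20 = 80
Timeout = 150 + 80 = 230 ms

230


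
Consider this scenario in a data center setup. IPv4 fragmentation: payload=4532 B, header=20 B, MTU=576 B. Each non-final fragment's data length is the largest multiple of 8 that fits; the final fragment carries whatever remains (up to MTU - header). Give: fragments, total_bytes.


Max data per non-final fragment = floor((MTU - header)/8)*8 = floor((576 - 20)/8)*8 = floor(556/8)*8 = 552 B
Final fragment needs no 8-byte alignment: it can carry up to MTU - header = 556 B
Non-final fragments needed = ceil((payload - 556) / 552) = ceil(3976/552) = ceil(7.2029) = 8
Number of fragments = 8 + 1 = 9
Fragment sizes (data): 8 * 552 B + 116 B (last, 116 <= 556 OK)
Total bytes sent = payload + n_frags * header = 4532 + 9*20 = 4532 + 180 = 4712 B

9, 4712


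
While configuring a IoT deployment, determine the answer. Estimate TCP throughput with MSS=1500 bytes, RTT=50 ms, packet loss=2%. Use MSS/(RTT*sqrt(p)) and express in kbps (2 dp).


Given: MSS = 1500 bytes, RTT = 50 ms, loss = 2%
RTT in seconds = 50 / 1000 = 0.05
Loss rate = 2% = 0.02
sqrt(loss) = sqrt(0.02) = 0.141421356237
Throughput (bytes/s) = 1500 / (0.05 * 0.141421356237) = 212132.0344
Throughput (kbps) = 212132.0344 * 8 / 1000 = 1697.056275 -> 1697.06 kbps (2 dp)

1697.06


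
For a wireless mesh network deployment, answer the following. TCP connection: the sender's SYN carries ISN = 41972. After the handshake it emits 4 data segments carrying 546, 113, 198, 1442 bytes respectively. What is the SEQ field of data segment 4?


The SYN occupies sequence number ISN = 41972, so the first data byte is ISN + 1 = 41973.
SEQ of data segment i = (ISN + 1) + sum of payload sizes of segments 1..i-1.
Segment 1: SEQ = 41973, payload = 546 bytes
Segment 2: SEQ = 42519, payload = 113 bytes
Segment 3: SEQ = 42632, payload = 198 bytes
Segment 4: SEQ = 42830, payload = 1442 bytes
SEQ of segment 4 = 41973 + 546 + 113 + 198 = 42830

42830


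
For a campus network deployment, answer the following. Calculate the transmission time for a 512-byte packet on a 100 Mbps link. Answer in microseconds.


Given: packet = 512 bytes, bandwidth = 100 Mbps
Packet in bits = 512 * 8 = 4096 bits
Bandwidth = 100 * 10^6 = 100000000 bps
Time = 4096 / 100000000 seconds
Time in us = 4096 * 10^6 / 100000000 = 40.96

40.96
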